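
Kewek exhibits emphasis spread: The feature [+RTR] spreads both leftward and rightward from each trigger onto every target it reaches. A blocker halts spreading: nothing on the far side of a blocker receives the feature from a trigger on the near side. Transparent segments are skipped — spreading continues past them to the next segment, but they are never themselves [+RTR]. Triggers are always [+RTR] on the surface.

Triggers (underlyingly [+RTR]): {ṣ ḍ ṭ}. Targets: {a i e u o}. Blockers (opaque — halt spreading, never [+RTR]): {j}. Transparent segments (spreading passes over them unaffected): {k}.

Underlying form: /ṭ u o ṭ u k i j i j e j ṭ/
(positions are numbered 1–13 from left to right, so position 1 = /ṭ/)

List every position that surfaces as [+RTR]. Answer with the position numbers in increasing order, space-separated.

From /ṭ/ at 1 rightward: 2 /u/ → [+RTR]; 3 /o/ → [+RTR]; 4 /ṭ/ is itself a trigger — this domain ends here.
From /ṭ/ at 1 leftward: word edge.
From /ṭ/ at 4 rightward: 5 /u/ → [+RTR]; 6 /k/ transparent; 7 /i/ → [+RTR]; 8 /j/ blocks.
From /ṭ/ at 4 leftward: 3 /o/ → [+RTR]; 2 /u/ → [+RTR]; 1 /ṭ/ is itself a trigger — this domain ends here.
From /ṭ/ at 13 rightward: word edge.
From /ṭ/ at 13 leftward: 12 /j/ blocks.
Targets with no active source: positions 9 11 stay [-emphatic].

1 2 3 4 5 7 13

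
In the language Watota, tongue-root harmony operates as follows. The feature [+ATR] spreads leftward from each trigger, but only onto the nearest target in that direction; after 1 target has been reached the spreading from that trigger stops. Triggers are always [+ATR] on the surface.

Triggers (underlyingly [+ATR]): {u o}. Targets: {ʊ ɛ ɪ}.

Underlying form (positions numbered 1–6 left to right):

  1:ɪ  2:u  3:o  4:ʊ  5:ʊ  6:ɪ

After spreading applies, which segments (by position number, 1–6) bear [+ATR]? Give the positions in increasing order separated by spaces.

1 2 3

From /u/ at 2 leftward: 1 /ɪ/ → [+ATR]; bound reached.
From /o/ at 3 leftward: 2 /u/ is itself a trigger — this domain ends here.
Targets with no active source: positions 4 5 6 stay [-ATR].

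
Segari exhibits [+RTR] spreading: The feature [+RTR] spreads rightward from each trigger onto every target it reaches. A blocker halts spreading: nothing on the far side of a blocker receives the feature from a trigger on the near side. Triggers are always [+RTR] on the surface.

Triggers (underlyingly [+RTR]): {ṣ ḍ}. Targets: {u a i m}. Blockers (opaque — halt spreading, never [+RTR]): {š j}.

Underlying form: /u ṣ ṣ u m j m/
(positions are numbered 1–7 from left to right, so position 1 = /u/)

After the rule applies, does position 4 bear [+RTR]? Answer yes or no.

From /ṣ/ at 2 rightward: 3 /ṣ/ is itself a trigger — this domain ends here.
From /ṣ/ at 3 rightward: 4 /u/ → [+RTR]; 5 /m/ → [+RTR]; 6 /j/ blocks.
Targets with no active source: positions 1 7 stay [-emphatic].
[+RTR] positions on the surface: 2 3 4 5.

yes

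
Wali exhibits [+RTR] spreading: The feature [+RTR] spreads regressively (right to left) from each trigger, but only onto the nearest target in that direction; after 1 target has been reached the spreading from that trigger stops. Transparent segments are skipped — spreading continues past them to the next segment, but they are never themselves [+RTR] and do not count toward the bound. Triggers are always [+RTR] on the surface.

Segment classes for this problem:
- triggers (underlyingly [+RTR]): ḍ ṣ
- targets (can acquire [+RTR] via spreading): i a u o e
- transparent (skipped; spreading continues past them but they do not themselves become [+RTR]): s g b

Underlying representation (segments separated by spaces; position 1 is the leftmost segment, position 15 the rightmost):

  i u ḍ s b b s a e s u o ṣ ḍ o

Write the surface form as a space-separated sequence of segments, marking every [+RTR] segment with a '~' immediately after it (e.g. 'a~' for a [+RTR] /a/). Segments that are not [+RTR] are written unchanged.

i u~ ḍ~ s b b s a e s u o~ ṣ~ ḍ~ o

From /ḍ/ at 3 leftward: 2 /u/ → [+RTR]; bound reached.
From /ṣ/ at 13 leftward: 12 /o/ → [+RTR]; bound reached.
From /ḍ/ at 14 leftward: 13 /ṣ/ is itself a trigger — this domain ends here.
Targets with no active source: positions 1 8 9 11 15 stay [-emphatic].
[+RTR] positions on the surface: 2 3 12 13 14.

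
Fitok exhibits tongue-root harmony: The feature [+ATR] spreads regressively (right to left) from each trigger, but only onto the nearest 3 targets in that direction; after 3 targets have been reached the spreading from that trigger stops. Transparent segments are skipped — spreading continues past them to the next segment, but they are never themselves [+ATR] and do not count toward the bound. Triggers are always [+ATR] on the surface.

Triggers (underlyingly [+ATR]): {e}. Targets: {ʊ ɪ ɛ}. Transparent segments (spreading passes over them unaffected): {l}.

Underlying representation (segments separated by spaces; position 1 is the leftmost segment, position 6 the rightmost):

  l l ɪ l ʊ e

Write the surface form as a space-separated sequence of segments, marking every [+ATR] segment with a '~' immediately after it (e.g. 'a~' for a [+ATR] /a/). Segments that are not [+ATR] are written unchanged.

From /e/ at 6 leftward: 5 /ʊ/ → [+ATR]; 4 /l/ transparent; 3 /ɪ/ → [+ATR]; 2 /l/ transparent; 1 /l/ transparent; word edge.
[+ATR] positions on the surface: 3 5 6.

l l ɪ~ l ʊ~ e~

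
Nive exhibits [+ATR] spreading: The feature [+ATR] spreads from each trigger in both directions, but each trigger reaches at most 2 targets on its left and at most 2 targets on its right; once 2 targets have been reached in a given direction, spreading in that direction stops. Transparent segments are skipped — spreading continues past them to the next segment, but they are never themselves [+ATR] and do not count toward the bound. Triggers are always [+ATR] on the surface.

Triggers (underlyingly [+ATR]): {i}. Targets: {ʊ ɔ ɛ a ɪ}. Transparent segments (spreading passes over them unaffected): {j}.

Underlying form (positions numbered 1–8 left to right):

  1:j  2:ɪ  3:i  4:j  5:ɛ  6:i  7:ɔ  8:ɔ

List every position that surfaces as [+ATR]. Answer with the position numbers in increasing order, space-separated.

2 3 5 6 7 8

From /i/ at 3 rightward: 4 /j/ transparent; 5 /ɛ/ → [+ATR]; 6 /i/ is itself a trigger — this domain ends here.
From /i/ at 3 leftward: 2 /ɪ/ → [+ATR]; 1 /j/ transparent; word edge.
From /i/ at 6 rightward: 7 /ɔ/ → [+ATR]; 8 /ɔ/ → [+ATR]; bound reached.
From /i/ at 6 leftward: 5 /ɛ/ → [+ATR]; 4 /j/ transparent; 3 /i/ is itself a trigger — this domain ends here.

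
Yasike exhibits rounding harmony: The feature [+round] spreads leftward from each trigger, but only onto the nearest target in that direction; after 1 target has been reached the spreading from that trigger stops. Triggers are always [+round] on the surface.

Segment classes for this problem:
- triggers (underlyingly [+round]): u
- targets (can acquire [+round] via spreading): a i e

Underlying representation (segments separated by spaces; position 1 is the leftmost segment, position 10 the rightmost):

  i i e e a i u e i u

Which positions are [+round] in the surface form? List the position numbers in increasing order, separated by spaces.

From /u/ at 7 leftward: 6 /i/ → [+round]; bound reached.
From /u/ at 10 leftward: 9 /i/ → [+round]; bound reached.
Targets with no active source: positions 1 2 3 4 5 8 stay [-round].

6 7 9 10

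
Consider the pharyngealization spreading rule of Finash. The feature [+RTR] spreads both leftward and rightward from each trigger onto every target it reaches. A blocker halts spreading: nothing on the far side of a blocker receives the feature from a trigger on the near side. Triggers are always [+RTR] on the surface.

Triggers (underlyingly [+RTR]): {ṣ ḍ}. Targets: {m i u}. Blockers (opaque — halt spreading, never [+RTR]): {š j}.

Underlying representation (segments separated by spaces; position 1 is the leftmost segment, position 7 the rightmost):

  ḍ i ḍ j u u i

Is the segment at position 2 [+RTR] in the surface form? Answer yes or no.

From /ḍ/ at 1 rightward: 2 /i/ → [+RTR]; 3 /ḍ/ is itself a trigger — this domain ends here.
From /ḍ/ at 1 leftward: word edge.
From /ḍ/ at 3 rightward: 4 /j/ blocks.
From /ḍ/ at 3 leftward: 2 /i/ → [+RTR]; 1 /ḍ/ is itself a trigger — this domain ends here.
Targets with no active source: positions 5 6 7 stay [-emphatic].
[+RTR] positions on the surface: 1 2 3.

yes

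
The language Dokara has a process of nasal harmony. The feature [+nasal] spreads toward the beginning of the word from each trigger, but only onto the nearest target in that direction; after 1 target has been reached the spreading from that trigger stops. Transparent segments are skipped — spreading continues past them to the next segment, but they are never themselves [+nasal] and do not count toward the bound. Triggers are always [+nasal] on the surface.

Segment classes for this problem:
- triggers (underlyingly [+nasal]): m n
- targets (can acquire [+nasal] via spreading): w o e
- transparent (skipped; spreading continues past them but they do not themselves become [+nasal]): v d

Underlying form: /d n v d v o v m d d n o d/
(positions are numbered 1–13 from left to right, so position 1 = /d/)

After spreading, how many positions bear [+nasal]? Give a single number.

4

From /n/ at 2 leftward: 1 /d/ transparent; word edge.
From /m/ at 8 leftward: 7 /v/ transparent; 6 /o/ → [+nasal]; bound reached.
From /n/ at 11 leftward: 10 /d/ transparent; 9 /d/ transparent; 8 /m/ is itself a trigger — this domain ends here.
Target with no active source: position 12 stays [-nasal].
[+nasal] positions on the surface: 2 6 8 11.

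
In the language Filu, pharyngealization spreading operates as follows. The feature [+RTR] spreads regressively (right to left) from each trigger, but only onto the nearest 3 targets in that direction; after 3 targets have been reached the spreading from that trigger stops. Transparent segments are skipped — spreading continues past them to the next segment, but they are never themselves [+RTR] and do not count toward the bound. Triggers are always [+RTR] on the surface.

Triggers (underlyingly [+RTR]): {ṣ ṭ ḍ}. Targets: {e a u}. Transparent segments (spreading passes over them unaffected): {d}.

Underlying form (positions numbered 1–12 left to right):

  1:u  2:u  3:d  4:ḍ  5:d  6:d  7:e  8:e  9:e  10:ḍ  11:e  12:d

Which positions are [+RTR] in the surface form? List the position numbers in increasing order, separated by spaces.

1 2 4 7 8 9 10

From /ḍ/ at 4 leftward: 3 /d/ transparent; 2 /u/ → [+RTR]; 1 /u/ → [+RTR]; word edge.
From /ḍ/ at 10 leftward: 9 /e/ → [+RTR]; 8 /e/ → [+RTR]; 7 /e/ → [+RTR]; bound reached.
Target with no active source: position 11 stays [-emphatic].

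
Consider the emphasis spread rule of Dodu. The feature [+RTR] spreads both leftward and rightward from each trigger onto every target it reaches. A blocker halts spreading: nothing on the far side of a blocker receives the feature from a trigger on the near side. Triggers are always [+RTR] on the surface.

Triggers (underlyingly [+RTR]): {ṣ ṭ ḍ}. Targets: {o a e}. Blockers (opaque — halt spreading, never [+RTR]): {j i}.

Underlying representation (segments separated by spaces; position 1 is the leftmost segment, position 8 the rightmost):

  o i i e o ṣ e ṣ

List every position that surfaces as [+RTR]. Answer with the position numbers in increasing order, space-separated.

4 5 6 7 8

From /ṣ/ at 6 rightward: 7 /e/ → [+RTR]; 8 /ṣ/ is itself a trigger — this domain ends here.
From /ṣ/ at 6 leftward: 5 /o/ → [+RTR]; 4 /e/ → [+RTR]; 3 /i/ blocks.
From /ṣ/ at 8 rightward: word edge.
From /ṣ/ at 8 leftward: 7 /e/ → [+RTR]; 6 /ṣ/ is itself a trigger — this domain ends here.
Target with no active source: position 1 stays [-emphatic].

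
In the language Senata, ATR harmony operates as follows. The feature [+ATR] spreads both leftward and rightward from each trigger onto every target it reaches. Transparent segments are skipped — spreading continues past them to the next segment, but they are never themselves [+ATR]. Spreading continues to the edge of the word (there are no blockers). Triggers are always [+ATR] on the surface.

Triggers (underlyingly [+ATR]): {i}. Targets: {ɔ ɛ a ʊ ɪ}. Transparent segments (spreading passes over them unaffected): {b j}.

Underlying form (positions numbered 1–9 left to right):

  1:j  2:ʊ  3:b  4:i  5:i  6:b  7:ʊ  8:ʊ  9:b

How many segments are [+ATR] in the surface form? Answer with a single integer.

5

From /i/ at 4 rightward: 5 /i/ is itself a trigger — this domain ends here.
From /i/ at 4 leftward: 3 /b/ transparent; 2 /ʊ/ → [+ATR]; 1 /j/ transparent; word edge.
From /i/ at 5 rightward: 6 /b/ transparent; 7 /ʊ/ → [+ATR]; 8 /ʊ/ → [+ATR]; 9 /b/ transparent; word edge.
From /i/ at 5 leftward: 4 /i/ is itself a trigger — this domain ends here.
[+ATR] positions on the surface: 2 4 5 7 8.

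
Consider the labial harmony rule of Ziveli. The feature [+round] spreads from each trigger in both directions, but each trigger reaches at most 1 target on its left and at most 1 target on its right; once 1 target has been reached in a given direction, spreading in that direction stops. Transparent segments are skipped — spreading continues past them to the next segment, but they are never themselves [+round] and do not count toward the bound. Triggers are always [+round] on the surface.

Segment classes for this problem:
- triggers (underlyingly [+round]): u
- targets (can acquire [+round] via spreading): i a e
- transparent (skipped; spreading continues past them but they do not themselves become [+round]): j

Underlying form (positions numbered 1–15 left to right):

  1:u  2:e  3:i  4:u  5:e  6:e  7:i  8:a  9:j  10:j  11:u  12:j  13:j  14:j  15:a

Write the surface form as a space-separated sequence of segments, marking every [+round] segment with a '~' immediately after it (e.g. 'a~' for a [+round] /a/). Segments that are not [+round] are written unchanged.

From /u/ at 1 rightward: 2 /e/ → [+round]; bound reached.
From /u/ at 1 leftward: word edge.
From /u/ at 4 rightward: 5 /e/ → [+round]; bound reached.
From /u/ at 4 leftward: 3 /i/ → [+round]; bound reached.
From /u/ at 11 rightward: 12 /j/ transparent; 13 /j/ transparent; 14 /j/ transparent; 15 /a/ → [+round]; bound reached.
From /u/ at 11 leftward: 10 /j/ transparent; 9 /j/ transparent; 8 /a/ → [+round]; bound reached.
Targets with no active source: positions 6 7 stay [-round].
[+round] positions on the surface: 1 2 3 4 5 8 11 15.

u~ e~ i~ u~ e~ e i a~ j j u~ j j j a~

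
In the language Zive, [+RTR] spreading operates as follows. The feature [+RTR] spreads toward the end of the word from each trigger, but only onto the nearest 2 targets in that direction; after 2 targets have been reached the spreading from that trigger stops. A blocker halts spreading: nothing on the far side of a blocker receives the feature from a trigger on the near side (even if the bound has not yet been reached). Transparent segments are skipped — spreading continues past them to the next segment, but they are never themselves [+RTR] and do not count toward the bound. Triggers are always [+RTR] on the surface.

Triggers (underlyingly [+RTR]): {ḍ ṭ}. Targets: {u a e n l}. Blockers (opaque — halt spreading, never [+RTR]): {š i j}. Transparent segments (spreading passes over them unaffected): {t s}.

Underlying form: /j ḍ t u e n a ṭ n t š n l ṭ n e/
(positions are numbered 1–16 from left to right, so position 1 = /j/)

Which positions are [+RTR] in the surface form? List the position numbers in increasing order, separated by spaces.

2 4 5 8 9 14 15 16

From /ḍ/ at 2 rightward: 3 /t/ transparent; 4 /u/ → [+RTR]; 5 /e/ → [+RTR]; bound reached.
From /ṭ/ at 8 rightward: 9 /n/ → [+RTR]; 10 /t/ transparent; 11 /š/ blocks.
From /ṭ/ at 14 rightward: 15 /n/ → [+RTR]; 16 /e/ → [+RTR]; bound reached.
Targets with no active source: positions 6 7 12 13 stay [-emphatic].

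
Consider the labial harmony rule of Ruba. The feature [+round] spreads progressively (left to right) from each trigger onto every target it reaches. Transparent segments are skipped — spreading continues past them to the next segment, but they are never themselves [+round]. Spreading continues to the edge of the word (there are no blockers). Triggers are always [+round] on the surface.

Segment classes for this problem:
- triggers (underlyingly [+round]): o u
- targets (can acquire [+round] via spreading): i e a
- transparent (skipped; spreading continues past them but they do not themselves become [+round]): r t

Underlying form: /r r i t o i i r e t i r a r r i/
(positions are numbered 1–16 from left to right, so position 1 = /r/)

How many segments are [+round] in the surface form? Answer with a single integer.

From /o/ at 5 rightward: 6 /i/ → [+round]; 7 /i/ → [+round]; 8 /r/ transparent; 9 /e/ → [+round]; 10 /t/ transparent; 11 /i/ → [+round]; 12 /r/ transparent; 13 /a/ → [+round]; 14 /r/ transparent; 15 /r/ transparent; 16 /i/ → [+round]; word edge.
Target with no active source: position 3 stays [-round].
[+round] positions on the surface: 5 6 7 9 11 13 16.

7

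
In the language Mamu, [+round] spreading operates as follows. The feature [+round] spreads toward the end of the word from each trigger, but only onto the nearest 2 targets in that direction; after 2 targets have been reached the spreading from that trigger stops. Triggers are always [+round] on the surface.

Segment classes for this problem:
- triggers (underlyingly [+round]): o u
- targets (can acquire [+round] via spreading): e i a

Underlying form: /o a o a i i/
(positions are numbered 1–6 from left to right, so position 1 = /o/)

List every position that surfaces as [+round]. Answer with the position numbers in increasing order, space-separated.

1 2 3 4 5

From /o/ at 1 rightward: 2 /a/ → [+round]; 3 /o/ is itself a trigger — this domain ends here.
From /o/ at 3 rightward: 4 /a/ → [+round]; 5 /i/ → [+round]; bound reached.
Target with no active source: position 6 stays [-round].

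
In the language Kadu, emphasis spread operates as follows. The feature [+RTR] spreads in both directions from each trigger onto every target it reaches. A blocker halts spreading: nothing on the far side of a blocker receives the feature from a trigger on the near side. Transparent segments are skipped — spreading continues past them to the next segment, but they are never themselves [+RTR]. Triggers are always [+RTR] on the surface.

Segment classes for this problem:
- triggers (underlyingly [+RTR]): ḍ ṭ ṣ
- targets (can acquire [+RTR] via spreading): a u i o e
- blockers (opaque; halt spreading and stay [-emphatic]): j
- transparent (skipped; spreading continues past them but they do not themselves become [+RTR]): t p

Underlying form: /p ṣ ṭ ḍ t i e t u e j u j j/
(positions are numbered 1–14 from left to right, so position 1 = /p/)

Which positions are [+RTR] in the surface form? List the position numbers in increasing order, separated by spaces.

From /ṣ/ at 2 rightward: 3 /ṭ/ is itself a trigger — this domain ends here.
From /ṣ/ at 2 leftward: 1 /p/ transparent; word edge.
From /ṭ/ at 3 rightward: 4 /ḍ/ is itself a trigger — this domain ends here.
From /ṭ/ at 3 leftward: 2 /ṣ/ is itself a trigger — this domain ends here.
From /ḍ/ at 4 rightward: 5 /t/ transparent; 6 /i/ → [+RTR]; 7 /e/ → [+RTR]; 8 /t/ transparent; 9 /u/ → [+RTR]; 10 /e/ → [+RTR]; 11 /j/ blocks.
From /ḍ/ at 4 leftward: 3 /ṭ/ is itself a trigger — this domain ends here.
Target with no active source: position 12 stays [-emphatic].

2 3 4 6 7 9 10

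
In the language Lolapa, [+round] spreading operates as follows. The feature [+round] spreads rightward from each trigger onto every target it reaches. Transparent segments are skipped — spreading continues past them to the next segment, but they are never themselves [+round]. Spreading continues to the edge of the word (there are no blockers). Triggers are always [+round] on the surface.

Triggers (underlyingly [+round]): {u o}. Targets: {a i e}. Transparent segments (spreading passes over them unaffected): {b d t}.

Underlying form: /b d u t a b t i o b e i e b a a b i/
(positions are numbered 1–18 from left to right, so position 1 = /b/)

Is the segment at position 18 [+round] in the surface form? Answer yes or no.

From /u/ at 3 rightward: 4 /t/ transparent; 5 /a/ → [+round]; 6 /b/ transparent; 7 /t/ transparent; 8 /i/ → [+round]; 9 /o/ is itself a trigger — this domain ends here.
From /o/ at 9 rightward: 10 /b/ transparent; 11 /e/ → [+round]; 12 /i/ → [+round]; 13 /e/ → [+round]; 14 /b/ transparent; 15 /a/ → [+round]; 16 /a/ → [+round]; 17 /b/ transparent; 18 /i/ → [+round]; word edge.
[+round] positions on the surface: 3 5 8 9 11 12 13 15 16 18.

yes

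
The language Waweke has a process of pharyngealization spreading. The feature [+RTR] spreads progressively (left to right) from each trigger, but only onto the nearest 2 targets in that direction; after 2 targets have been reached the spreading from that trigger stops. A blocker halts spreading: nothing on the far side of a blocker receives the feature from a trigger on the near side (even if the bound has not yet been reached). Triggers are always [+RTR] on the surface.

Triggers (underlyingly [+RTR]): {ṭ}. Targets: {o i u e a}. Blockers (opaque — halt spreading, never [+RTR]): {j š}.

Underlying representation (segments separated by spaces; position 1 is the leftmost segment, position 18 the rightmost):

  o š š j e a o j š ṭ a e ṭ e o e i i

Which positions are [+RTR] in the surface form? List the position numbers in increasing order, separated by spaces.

10 11 12 13 14 15

From /ṭ/ at 10 rightward: 11 /a/ → [+RTR]; 12 /e/ → [+RTR]; bound reached.
From /ṭ/ at 13 rightward: 14 /e/ → [+RTR]; 15 /o/ → [+RTR]; bound reached.
Targets with no active source: positions 1 5 6 7 16 17 18 stay [-emphatic].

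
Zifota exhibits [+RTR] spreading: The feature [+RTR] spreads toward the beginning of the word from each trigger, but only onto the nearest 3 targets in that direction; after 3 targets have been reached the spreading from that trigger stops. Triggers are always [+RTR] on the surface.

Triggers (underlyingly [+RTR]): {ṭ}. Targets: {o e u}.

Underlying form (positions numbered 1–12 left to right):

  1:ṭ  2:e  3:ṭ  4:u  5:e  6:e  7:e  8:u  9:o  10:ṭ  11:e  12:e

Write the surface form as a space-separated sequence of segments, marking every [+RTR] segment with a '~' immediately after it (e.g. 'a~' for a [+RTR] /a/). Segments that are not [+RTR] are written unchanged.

From /ṭ/ at 1 leftward: word edge.
From /ṭ/ at 3 leftward: 2 /e/ → [+RTR]; 1 /ṭ/ is itself a trigger — this domain ends here.
From /ṭ/ at 10 leftward: 9 /o/ → [+RTR]; 8 /u/ → [+RTR]; 7 /e/ → [+RTR]; bound reached.
Targets with no active source: positions 4 5 6 11 12 stay [-emphatic].
[+RTR] positions on the surface: 1 2 3 7 8 9 10.

ṭ~ e~ ṭ~ u e e e~ u~ o~ ṭ~ e e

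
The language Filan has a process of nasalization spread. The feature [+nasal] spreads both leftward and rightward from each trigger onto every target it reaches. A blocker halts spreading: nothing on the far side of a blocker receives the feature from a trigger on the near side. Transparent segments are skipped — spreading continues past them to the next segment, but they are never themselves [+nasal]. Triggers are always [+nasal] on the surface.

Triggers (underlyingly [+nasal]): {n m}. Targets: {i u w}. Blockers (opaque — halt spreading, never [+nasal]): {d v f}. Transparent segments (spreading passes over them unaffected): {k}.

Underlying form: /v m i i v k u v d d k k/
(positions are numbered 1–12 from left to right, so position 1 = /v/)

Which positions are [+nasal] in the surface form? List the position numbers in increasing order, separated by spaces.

From /m/ at 2 rightward: 3 /i/ → [+nasal]; 4 /i/ → [+nasal]; 5 /v/ blocks.
From /m/ at 2 leftward: 1 /v/ blocks.
Target with no active source: position 7 stays [-nasal].

2 3 4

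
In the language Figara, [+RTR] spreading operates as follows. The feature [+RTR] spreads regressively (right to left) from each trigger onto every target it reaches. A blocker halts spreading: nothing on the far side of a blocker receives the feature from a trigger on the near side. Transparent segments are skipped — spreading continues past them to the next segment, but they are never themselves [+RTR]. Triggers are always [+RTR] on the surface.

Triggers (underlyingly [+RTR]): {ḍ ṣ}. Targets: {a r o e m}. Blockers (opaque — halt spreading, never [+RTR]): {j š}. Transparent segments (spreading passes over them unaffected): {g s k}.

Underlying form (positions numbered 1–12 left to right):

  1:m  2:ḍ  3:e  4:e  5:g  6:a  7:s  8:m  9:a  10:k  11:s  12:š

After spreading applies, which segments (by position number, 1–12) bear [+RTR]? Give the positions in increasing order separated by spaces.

From /ḍ/ at 2 leftward: 1 /m/ → [+RTR]; word edge.
Targets with no active source: positions 3 4 6 8 9 stay [-emphatic].

1 2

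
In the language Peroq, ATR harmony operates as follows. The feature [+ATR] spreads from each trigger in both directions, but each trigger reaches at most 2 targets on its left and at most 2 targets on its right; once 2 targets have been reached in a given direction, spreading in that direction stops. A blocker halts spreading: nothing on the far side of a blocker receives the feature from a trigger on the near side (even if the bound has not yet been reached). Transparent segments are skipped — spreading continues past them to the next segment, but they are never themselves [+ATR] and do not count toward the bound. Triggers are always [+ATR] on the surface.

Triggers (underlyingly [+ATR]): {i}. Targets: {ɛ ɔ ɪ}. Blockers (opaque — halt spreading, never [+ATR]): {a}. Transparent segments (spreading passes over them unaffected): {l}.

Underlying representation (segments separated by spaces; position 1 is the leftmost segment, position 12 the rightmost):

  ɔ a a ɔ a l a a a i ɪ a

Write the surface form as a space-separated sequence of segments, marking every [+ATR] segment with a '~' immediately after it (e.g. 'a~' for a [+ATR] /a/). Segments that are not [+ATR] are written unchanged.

From /i/ at 10 rightward: 11 /ɪ/ → [+ATR]; 12 /a/ blocks.
From /i/ at 10 leftward: 9 /a/ blocks.
Targets with no active source: positions 1 4 stay [-ATR].
[+ATR] positions on the surface: 10 11.

ɔ a a ɔ a l a a a i~ ɪ~ a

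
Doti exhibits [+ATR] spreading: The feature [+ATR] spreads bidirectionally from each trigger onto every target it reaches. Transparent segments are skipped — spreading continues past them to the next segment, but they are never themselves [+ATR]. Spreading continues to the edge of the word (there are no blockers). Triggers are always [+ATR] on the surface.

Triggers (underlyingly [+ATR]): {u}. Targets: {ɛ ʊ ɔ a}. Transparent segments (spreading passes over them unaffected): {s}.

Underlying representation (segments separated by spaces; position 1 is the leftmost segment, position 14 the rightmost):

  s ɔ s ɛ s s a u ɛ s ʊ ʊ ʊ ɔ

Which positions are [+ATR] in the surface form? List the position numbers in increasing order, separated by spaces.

From /u/ at 8 rightward: 9 /ɛ/ → [+ATR]; 10 /s/ transparent; 11 /ʊ/ → [+ATR]; 12 /ʊ/ → [+ATR]; 13 /ʊ/ → [+ATR]; 14 /ɔ/ → [+ATR]; word edge.
From /u/ at 8 leftward: 7 /a/ → [+ATR]; 6 /s/ transparent; 5 /s/ transparent; 4 /ɛ/ → [+ATR]; 3 /s/ transparent; 2 /ɔ/ → [+ATR]; 1 /s/ transparent; word edge.

2 4 7 8 9 11 12 13 14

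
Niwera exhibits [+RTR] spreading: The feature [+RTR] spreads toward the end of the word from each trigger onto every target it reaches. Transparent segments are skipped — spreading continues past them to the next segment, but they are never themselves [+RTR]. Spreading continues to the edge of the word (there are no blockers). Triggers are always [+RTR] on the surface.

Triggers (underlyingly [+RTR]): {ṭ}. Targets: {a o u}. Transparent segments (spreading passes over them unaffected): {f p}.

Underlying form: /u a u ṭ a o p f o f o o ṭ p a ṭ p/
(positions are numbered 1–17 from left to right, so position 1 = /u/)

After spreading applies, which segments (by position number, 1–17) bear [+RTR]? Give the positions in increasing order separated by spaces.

4 5 6 9 11 12 13 15 16

From /ṭ/ at 4 rightward: 5 /a/ → [+RTR]; 6 /o/ → [+RTR]; 7 /p/ transparent; 8 /f/ transparent; 9 /o/ → [+RTR]; 10 /f/ transparent; 11 /o/ → [+RTR]; 12 /o/ → [+RTR]; 13 /ṭ/ is itself a trigger — this domain ends here.
From /ṭ/ at 13 rightward: 14 /p/ transparent; 15 /a/ → [+RTR]; 16 /ṭ/ is itself a trigger — this domain ends here.
From /ṭ/ at 16 rightward: 17 /p/ transparent; word edge.
Targets with no active source: positions 1 2 3 stay [-emphatic].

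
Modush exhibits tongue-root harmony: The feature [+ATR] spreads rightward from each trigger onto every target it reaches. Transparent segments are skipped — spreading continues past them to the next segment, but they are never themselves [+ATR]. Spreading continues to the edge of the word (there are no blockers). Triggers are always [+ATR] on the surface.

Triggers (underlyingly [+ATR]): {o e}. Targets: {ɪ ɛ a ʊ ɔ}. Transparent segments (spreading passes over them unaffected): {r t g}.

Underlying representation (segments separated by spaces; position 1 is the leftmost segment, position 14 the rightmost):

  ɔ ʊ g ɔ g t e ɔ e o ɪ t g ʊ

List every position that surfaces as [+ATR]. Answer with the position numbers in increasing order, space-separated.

From /e/ at 7 rightward: 8 /ɔ/ → [+ATR]; 9 /e/ is itself a trigger — this domain ends here.
From /e/ at 9 rightward: 10 /o/ is itself a trigger — this domain ends here.
From /o/ at 10 rightward: 11 /ɪ/ → [+ATR]; 12 /t/ transparent; 13 /g/ transparent; 14 /ʊ/ → [+ATR]; word edge.
Targets with no active source: positions 1 2 4 stay [-ATR].

7 8 9 10 11 14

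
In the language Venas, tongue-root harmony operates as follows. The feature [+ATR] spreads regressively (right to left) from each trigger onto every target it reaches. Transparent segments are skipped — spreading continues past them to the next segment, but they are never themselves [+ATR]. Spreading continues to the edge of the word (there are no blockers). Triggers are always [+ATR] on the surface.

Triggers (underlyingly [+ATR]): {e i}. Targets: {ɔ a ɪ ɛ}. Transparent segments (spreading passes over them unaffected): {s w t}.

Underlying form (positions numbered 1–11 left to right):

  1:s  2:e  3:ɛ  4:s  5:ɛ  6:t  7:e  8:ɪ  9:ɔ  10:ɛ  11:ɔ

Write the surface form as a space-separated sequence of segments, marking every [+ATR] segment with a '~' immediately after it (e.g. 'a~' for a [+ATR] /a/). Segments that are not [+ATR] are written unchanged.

s e~ ɛ~ s ɛ~ t e~ ɪ ɔ ɛ ɔ

From /e/ at 2 leftward: 1 /s/ transparent; word edge.
From /e/ at 7 leftward: 6 /t/ transparent; 5 /ɛ/ → [+ATR]; 4 /s/ transparent; 3 /ɛ/ → [+ATR]; 2 /e/ is itself a trigger — this domain ends here.
Targets with no active source: positions 8 9 10 11 stay [-ATR].
[+ATR] positions on the surface: 2 3 5 7.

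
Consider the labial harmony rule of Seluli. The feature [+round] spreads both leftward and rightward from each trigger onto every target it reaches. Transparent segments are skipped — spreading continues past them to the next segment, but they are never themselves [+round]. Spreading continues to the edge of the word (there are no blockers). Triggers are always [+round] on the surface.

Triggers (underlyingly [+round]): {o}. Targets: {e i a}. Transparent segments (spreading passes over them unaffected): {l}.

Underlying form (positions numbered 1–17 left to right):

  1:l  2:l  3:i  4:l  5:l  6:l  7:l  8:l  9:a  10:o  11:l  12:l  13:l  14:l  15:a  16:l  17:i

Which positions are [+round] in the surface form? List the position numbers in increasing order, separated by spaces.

3 9 10 15 17

From /o/ at 10 rightward: 11 /l/ transparent; 12 /l/ transparent; 13 /l/ transparent; 14 /l/ transparent; 15 /a/ → [+round]; 16 /l/ transparent; 17 /i/ → [+round]; word edge.
From /o/ at 10 leftward: 9 /a/ → [+round]; 8 /l/ transparent; 7 /l/ transparent; 6 /l/ transparent; 5 /l/ transparent; 4 /l/ transparent; 3 /i/ → [+round]; 2 /l/ transparent; 1 /l/ transparent; word edge.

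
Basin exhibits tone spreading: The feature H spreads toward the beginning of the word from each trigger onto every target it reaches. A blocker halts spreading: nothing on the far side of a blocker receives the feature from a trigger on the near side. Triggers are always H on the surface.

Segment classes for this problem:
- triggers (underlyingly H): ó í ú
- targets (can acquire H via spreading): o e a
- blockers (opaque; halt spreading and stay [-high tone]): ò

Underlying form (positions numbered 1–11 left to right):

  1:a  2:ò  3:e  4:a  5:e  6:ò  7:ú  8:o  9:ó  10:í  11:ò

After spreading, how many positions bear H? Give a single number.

From /ú/ at 7 leftward: 6 /ò/ blocks.
From /ó/ at 9 leftward: 8 /o/ → H; 7 /ú/ is itself a trigger — this domain ends here.
From /í/ at 10 leftward: 9 /ó/ is itself a trigger — this domain ends here.
Targets with no active source: positions 1 3 4 5 stay [-high tone].
H positions on the surface: 7 8 9 10.

4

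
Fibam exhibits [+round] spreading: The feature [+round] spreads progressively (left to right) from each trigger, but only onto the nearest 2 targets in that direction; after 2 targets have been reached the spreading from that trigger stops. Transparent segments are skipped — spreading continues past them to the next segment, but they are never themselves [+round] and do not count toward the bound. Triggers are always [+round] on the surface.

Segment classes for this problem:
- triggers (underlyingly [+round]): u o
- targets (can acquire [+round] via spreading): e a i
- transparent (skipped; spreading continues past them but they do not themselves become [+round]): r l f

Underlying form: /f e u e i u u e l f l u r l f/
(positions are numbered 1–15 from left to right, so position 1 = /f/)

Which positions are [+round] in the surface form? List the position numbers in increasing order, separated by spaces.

3 4 5 6 7 8 12

From /u/ at 3 rightward: 4 /e/ → [+round]; 5 /i/ → [+round]; bound reached.
From /u/ at 6 rightward: 7 /u/ is itself a trigger — this domain ends here.
From /u/ at 7 rightward: 8 /e/ → [+round]; 9 /l/ transparent; 10 /f/ transparent; 11 /l/ transparent; 12 /u/ is itself a trigger — this domain ends here.
From /u/ at 12 rightward: 13 /r/ transparent; 14 /l/ transparent; 15 /f/ transparent; word edge.
Target with no active source: position 2 stays [-round].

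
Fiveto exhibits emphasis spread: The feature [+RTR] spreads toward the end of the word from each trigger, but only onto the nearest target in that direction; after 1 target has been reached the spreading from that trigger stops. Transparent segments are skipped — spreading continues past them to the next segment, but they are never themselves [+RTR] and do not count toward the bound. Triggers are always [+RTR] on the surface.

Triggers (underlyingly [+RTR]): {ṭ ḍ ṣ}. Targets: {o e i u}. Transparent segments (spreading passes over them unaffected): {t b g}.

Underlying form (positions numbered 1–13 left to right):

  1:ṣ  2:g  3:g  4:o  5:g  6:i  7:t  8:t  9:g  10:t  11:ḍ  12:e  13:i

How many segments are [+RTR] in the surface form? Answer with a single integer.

From /ṣ/ at 1 rightward: 2 /g/ transparent; 3 /g/ transparent; 4 /o/ → [+RTR]; bound reached.
From /ḍ/ at 11 rightward: 12 /e/ → [+RTR]; bound reached.
Targets with no active source: positions 6 13 stay [-emphatic].
[+RTR] positions on the surface: 1 4 11 12.

4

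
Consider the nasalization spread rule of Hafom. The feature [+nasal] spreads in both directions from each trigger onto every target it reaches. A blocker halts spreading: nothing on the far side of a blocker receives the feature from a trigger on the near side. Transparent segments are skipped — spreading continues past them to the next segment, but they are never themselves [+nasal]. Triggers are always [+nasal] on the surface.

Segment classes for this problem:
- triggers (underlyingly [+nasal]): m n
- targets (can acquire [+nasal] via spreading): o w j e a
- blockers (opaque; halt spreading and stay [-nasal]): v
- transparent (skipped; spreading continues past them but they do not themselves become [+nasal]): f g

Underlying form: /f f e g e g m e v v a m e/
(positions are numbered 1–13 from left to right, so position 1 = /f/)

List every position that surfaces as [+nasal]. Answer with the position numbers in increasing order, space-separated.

3 5 7 8 11 12 13

From /m/ at 7 rightward: 8 /e/ → [+nasal]; 9 /v/ blocks.
From /m/ at 7 leftward: 6 /g/ transparent; 5 /e/ → [+nasal]; 4 /g/ transparent; 3 /e/ → [+nasal]; 2 /f/ transparent; 1 /f/ transparent; word edge.
From /m/ at 12 rightward: 13 /e/ → [+nasal]; word edge.
From /m/ at 12 leftward: 11 /a/ → [+nasal]; 10 /v/ blocks.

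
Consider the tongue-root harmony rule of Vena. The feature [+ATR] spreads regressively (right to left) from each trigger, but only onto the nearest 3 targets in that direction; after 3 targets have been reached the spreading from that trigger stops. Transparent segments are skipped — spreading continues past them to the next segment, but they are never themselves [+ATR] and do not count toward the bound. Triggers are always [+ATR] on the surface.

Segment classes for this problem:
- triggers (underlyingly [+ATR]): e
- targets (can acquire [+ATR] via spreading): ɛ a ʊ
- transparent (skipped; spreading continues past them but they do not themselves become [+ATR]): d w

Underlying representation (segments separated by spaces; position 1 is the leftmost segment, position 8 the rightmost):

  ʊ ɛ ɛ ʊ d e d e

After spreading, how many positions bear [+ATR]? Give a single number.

5

From /e/ at 6 leftward: 5 /d/ transparent; 4 /ʊ/ → [+ATR]; 3 /ɛ/ → [+ATR]; 2 /ɛ/ → [+ATR]; bound reached.
From /e/ at 8 leftward: 7 /d/ transparent; 6 /e/ is itself a trigger — this domain ends here.
Target with no active source: position 1 stays [-ATR].
[+ATR] positions on the surface: 2 3 4 6 8.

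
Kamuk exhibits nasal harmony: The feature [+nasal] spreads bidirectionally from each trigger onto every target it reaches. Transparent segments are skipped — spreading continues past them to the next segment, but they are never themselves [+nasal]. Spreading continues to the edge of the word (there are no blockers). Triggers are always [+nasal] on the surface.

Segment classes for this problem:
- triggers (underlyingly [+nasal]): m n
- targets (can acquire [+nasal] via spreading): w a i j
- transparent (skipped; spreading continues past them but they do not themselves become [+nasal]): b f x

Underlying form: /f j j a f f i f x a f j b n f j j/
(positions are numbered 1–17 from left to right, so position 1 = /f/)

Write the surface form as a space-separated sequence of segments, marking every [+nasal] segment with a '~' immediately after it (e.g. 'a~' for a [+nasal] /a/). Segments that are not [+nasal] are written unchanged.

f j~ j~ a~ f f i~ f x a~ f j~ b n~ f j~ j~

From /n/ at 14 rightward: 15 /f/ transparent; 16 /j/ → [+nasal]; 17 /j/ → [+nasal]; word edge.
From /n/ at 14 leftward: 13 /b/ transparent; 12 /j/ → [+nasal]; 11 /f/ transparent; 10 /a/ → [+nasal]; 9 /x/ transparent; 8 /f/ transparent; 7 /i/ → [+nasal]; 6 /f/ transparent; 5 /f/ transparent; 4 /a/ → [+nasal]; 3 /j/ → [+nasal]; 2 /j/ → [+nasal]; 1 /f/ transparent; word edge.
[+nasal] positions on the surface: 2 3 4 7 10 12 14 16 17.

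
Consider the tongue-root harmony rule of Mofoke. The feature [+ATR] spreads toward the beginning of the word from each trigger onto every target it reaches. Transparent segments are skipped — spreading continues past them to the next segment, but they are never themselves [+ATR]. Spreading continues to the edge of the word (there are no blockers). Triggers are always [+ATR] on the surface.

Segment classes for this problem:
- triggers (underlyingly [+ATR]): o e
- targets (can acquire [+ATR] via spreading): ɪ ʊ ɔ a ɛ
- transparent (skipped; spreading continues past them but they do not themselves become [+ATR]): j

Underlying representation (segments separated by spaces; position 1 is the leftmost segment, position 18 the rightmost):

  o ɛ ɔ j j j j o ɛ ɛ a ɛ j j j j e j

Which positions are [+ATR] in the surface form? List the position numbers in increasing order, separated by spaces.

From /o/ at 1 leftward: word edge.
From /o/ at 8 leftward: 7 /j/ transparent; 6 /j/ transparent; 5 /j/ transparent; 4 /j/ transparent; 3 /ɔ/ → [+ATR]; 2 /ɛ/ → [+ATR]; 1 /o/ is itself a trigger — this domain ends here.
From /e/ at 17 leftward: 16 /j/ transparent; 15 /j/ transparent; 14 /j/ transparent; 13 /j/ transparent; 12 /ɛ/ → [+ATR]; 11 /a/ → [+ATR]; 10 /ɛ/ → [+ATR]; 9 /ɛ/ → [+ATR]; 8 /o/ is itself a trigger — this domain ends here.

1 2 3 8 9 10 11 12 17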